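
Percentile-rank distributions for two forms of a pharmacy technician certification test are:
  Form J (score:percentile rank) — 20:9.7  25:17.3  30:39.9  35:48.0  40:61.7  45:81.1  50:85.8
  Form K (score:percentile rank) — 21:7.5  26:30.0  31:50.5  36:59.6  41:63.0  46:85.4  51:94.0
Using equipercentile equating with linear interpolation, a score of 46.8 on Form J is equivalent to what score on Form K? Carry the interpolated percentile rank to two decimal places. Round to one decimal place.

PR of 46.8 on Form J: 81.1 + (46.8 − 45)/(50 − 45) × (85.8 − 81.1) = 82.79
On Form K, PR 82.79 falls between score 41 (PR 63.0) and 46 (PR 85.4).
Interpolate: 41 + (82.79 − 63.0)/(85.4 − 63.0) × (46 − 41) = 45.4

45.4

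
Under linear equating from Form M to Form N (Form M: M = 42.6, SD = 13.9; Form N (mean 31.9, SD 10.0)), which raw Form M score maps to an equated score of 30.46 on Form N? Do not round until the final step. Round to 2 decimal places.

40.60

Invert y = (SD_Y/SD_X)(x − M_X) + M_Y:
x = (SD_X/SD_Y)(y − M_Y) + M_X = (13.9/10.0)(30.46 − 31.9) + 42.6
x = 1.390000 × -1.440 + 42.6 = 40.60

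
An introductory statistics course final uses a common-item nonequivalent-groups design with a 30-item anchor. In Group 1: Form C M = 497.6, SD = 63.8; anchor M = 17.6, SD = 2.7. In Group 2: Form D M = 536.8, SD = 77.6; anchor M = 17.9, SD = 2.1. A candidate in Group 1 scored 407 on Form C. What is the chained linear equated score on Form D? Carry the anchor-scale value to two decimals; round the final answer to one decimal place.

384.2

Form C → anchor (Group 1): v = (2.7/63.8)(407 − 497.6) + 17.6 = 13.77
anchor → Form D (Group 2): y = (77.6/2.1)(13.77 − 17.9) + 536.8 = 384.2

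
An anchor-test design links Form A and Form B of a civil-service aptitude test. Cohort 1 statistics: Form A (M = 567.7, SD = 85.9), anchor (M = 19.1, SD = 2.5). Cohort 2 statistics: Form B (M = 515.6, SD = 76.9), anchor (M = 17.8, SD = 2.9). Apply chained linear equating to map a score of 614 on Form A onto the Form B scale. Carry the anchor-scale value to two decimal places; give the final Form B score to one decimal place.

Form A → anchor (Cohort 1): v = (2.5/85.9)(614 − 567.7) + 19.1 = 20.45
anchor → Form B (Cohort 2): y = (76.9/2.9)(20.45 − 17.8) + 515.6 = 585.9

585.9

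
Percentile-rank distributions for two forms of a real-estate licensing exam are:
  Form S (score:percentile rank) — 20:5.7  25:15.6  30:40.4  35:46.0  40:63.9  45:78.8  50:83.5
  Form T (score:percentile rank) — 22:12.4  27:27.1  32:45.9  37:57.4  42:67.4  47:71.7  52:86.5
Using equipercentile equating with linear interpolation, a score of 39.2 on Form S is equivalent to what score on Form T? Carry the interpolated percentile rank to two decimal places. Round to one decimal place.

38.8

PR of 39.2 on Form S: 46.0 + (39.2 − 35)/(40 − 35) × (63.9 − 46.0) = 61.04
On Form T, PR 61.04 falls between score 37 (PR 57.4) and 42 (PR 67.4).
Interpolate: 37 + (61.04 − 57.4)/(67.4 − 57.4) × (42 − 37) = 38.8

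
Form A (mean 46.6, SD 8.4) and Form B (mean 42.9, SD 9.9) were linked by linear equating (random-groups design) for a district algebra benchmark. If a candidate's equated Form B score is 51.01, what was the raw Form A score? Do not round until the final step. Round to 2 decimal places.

53.48

Invert y = (SD_Y/SD_X)(x − M_X) + M_Y:
x = (SD_X/SD_Y)(y − M_Y) + M_X = (8.4/9.9)(51.01 − 42.9) + 46.6
x = 0.848485 × 8.110 + 46.6 = 53.48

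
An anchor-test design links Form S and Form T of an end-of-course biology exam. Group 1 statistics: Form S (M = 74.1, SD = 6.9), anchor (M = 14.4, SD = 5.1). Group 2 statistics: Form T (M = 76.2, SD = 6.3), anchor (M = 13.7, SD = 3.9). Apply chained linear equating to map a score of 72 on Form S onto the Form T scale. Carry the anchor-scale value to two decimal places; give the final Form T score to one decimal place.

74.8

Form S → anchor (Group 1): v = (5.1/6.9)(72 − 74.1) + 14.4 = 12.85
anchor → Form T (Group 2): y = (6.3/3.9)(12.85 − 13.7) + 76.2 = 74.8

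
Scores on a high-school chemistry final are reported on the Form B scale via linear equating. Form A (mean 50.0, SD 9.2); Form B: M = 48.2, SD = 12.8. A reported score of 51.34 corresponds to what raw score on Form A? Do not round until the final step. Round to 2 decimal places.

52.26

Invert y = (SD_Y/SD_X)(x − M_X) + M_Y:
x = (SD_X/SD_Y)(y − M_Y) + M_X = (9.2/12.8)(51.34 − 48.2) + 50.0
x = 0.718750 × 3.140 + 50.0 = 52.26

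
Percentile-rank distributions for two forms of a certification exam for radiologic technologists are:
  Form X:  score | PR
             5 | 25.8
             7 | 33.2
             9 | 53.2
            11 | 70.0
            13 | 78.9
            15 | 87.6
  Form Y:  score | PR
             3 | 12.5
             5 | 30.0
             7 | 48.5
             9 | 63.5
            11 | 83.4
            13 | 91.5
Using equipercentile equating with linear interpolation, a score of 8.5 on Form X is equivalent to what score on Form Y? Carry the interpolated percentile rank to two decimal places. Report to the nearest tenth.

PR of 8.5 on Form X: 33.2 + (8.5 − 7)/(9 − 7) × (53.2 − 33.2) = 48.20
On Form Y, PR 48.20 falls between score 5 (PR 30.0) and 7 (PR 48.5).
Interpolate: 5 + (48.20 − 30.0)/(48.5 − 30.0) × (7 − 5) = 7.0

7.0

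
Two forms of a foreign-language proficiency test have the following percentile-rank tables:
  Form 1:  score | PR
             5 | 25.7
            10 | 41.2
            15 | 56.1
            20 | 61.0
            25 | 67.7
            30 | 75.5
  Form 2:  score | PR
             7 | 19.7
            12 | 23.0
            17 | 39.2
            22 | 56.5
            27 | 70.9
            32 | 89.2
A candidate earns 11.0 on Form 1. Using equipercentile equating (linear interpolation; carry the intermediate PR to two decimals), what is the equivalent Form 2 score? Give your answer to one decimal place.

18.4

PR of 11.0 on Form 1: 41.2 + (11.0 − 10)/(15 − 10) × (56.1 − 41.2) = 44.18
On Form 2, PR 44.18 falls between score 17 (PR 39.2) and 22 (PR 56.5).
Interpolate: 17 + (44.18 − 39.2)/(56.5 − 39.2) × (22 − 17) = 18.4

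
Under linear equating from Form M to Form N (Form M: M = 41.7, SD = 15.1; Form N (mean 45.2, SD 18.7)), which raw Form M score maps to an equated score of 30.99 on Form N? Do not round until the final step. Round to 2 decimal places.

Invert y = (SD_Y/SD_X)(x − M_X) + M_Y:
x = (SD_X/SD_Y)(y − M_Y) + M_X = (15.1/18.7)(30.99 − 45.2) + 41.7
x = 0.807487 × -14.210 + 41.7 = 30.23

30.23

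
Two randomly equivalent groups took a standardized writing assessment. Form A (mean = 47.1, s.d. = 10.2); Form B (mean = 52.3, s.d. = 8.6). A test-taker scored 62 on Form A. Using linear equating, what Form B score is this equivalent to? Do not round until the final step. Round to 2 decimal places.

64.86

Linear equating: y = (SD_Y/SD_X)(x − M_X) + M_Y
y = (8.6/10.2)(62 − 47.1) + 52.3
y = 0.843137 × 14.9 + 52.3 = 12.5627 + 52.3 = 64.86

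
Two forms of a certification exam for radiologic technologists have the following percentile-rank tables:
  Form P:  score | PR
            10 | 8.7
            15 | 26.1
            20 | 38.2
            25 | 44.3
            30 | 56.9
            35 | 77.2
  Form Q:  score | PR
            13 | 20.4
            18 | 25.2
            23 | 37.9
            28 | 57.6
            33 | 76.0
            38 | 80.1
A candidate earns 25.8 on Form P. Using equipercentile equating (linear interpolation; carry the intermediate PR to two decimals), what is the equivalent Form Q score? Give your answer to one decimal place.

25.1

PR of 25.8 on Form P: 44.3 + (25.8 − 25)/(30 − 25) × (56.9 − 44.3) = 46.32
On Form Q, PR 46.32 falls between score 23 (PR 37.9) and 28 (PR 57.6).
Interpolate: 23 + (46.32 − 37.9)/(57.6 − 37.9) × (28 − 23) = 25.1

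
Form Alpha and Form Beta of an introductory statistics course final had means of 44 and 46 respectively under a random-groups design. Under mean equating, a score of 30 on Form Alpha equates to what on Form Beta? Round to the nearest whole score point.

32

Mean equating: y = x + (M_Y − M_X) = 30 + (46 − 44) = 32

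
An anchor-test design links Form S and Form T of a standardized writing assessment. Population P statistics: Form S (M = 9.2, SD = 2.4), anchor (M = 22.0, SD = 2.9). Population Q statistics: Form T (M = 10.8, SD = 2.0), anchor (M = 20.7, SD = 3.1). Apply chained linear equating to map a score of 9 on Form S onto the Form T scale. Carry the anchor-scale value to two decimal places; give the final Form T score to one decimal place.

Form S → anchor (Population P): v = (2.9/2.4)(9 − 9.2) + 22.0 = 21.76
anchor → Form T (Population Q): y = (2.0/3.1)(21.76 − 20.7) + 10.8 = 11.5

11.5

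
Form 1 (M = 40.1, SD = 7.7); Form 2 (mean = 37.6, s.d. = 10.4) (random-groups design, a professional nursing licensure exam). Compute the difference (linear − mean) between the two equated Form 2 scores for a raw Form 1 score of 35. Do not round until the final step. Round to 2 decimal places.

Mean-equated: 35 + (37.6 − 40.1) = 32.50
Linear-equated: (10.4/7.7)(35 − 40.1) + 37.6 = 30.712
Difference = 30.712 − 32.50 = -1.79

-1.79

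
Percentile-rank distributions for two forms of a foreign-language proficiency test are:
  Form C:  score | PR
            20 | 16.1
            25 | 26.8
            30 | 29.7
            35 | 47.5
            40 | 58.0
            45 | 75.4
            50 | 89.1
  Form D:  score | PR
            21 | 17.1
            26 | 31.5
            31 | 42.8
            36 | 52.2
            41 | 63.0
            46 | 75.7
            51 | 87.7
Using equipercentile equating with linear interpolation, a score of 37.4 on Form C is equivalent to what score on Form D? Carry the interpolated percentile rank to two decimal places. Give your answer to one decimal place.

PR of 37.4 on Form C: 47.5 + (37.4 − 35)/(40 − 35) × (58.0 − 47.5) = 52.54
On Form D, PR 52.54 falls between score 36 (PR 52.2) and 41 (PR 63.0).
Interpolate: 36 + (52.54 − 52.2)/(63.0 − 52.2) × (41 − 36) = 36.2

36.2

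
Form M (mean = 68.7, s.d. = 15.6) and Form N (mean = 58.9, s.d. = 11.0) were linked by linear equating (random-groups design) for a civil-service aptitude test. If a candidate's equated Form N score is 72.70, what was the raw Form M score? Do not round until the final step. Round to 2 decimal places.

Invert y = (SD_Y/SD_X)(x − M_X) + M_Y:
x = (SD_X/SD_Y)(y − M_Y) + M_X = (15.6/11.0)(72.70 − 58.9) + 68.7
x = 1.418182 × 13.800 + 68.7 = 88.27

88.27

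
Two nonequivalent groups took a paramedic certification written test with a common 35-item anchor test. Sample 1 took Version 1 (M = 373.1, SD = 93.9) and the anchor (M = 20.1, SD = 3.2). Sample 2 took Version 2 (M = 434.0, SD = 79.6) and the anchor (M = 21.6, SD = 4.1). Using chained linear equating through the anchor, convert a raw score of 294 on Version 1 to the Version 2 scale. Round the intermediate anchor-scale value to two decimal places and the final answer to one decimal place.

Version 1 → anchor (Sample 1): v = (3.2/93.9)(294 − 373.1) + 20.1 = 17.40
anchor → Version 2 (Sample 2): y = (79.6/4.1)(17.40 − 21.6) + 434.0 = 352.5

352.5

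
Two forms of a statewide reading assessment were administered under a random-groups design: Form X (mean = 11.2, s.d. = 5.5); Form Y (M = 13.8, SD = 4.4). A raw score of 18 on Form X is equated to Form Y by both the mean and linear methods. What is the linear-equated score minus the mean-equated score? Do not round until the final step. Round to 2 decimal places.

Mean-equated: 18 + (13.8 − 11.2) = 20.60
Linear-equated: (4.4/5.5)(18 − 11.2) + 13.8 = 19.240
Difference = 19.240 − 20.60 = -1.36

-1.36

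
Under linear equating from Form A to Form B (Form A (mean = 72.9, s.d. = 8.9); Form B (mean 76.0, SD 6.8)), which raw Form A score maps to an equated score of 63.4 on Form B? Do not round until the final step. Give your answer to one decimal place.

56.4

Invert y = (SD_Y/SD_X)(x − M_X) + M_Y:
x = (SD_X/SD_Y)(y − M_Y) + M_X = (8.9/6.8)(63.4 − 76.0) + 72.9
x = 1.308824 × -12.600 + 72.9 = 56.4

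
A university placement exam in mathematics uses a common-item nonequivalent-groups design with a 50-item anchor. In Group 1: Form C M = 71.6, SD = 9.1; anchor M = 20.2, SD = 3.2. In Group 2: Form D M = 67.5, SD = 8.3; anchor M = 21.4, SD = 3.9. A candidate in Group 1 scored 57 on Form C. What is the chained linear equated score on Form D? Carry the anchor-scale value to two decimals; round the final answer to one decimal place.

54.0

Form C → anchor (Group 1): v = (3.2/9.1)(57 − 71.6) + 20.2 = 15.07
anchor → Form D (Group 2): y = (8.3/3.9)(15.07 − 21.4) + 67.5 = 54.0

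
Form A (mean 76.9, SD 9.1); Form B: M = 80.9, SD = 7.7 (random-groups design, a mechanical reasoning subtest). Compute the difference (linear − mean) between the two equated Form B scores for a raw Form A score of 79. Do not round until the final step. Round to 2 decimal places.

-0.32

Mean-equated: 79 + (80.9 − 76.9) = 83.00
Linear-equated: (7.7/9.1)(79 − 76.9) + 80.9 = 82.677
Difference = 82.677 − 83.00 = -0.32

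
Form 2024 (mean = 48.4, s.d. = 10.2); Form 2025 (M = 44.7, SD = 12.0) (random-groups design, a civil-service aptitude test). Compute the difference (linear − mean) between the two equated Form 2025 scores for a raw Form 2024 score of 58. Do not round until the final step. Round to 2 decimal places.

1.69

Mean-equated: 58 + (44.7 − 48.4) = 54.30
Linear-equated: (12.0/10.2)(58 − 48.4) + 44.7 = 55.994
Difference = 55.994 − 54.30 = 1.69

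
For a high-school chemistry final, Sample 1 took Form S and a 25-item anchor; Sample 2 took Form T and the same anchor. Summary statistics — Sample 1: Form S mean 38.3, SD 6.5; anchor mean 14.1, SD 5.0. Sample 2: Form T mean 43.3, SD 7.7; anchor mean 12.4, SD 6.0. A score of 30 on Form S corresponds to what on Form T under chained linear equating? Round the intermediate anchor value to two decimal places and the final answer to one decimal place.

37.3

Form S → anchor (Sample 1): v = (5.0/6.5)(30 − 38.3) + 14.1 = 7.72
anchor → Form T (Sample 2): y = (7.7/6.0)(7.72 − 12.4) + 43.3 = 37.3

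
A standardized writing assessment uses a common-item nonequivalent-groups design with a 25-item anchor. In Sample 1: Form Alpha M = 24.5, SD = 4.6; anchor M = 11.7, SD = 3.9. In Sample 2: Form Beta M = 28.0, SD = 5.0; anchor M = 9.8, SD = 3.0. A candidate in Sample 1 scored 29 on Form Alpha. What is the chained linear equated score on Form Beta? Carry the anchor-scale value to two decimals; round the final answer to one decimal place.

37.5

Form Alpha → anchor (Sample 1): v = (3.9/4.6)(29 − 24.5) + 11.7 = 15.52
anchor → Form Beta (Sample 2): y = (5.0/3.0)(15.52 − 9.8) + 28.0 = 37.5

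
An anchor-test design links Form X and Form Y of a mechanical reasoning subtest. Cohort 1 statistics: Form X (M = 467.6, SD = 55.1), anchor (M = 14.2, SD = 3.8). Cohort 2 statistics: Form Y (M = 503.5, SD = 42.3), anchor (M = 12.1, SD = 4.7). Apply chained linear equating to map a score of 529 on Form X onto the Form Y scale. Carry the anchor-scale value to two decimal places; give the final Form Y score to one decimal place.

Form X → anchor (Cohort 1): v = (3.8/55.1)(529 − 467.6) + 14.2 = 18.43
anchor → Form Y (Cohort 2): y = (42.3/4.7)(18.43 − 12.1) + 503.5 = 560.5

560.5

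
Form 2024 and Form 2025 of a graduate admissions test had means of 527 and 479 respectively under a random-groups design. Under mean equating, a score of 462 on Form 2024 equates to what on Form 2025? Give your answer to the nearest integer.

Mean equating: y = x + (M_Y − M_X) = 462 + (479 − 527) = 414

414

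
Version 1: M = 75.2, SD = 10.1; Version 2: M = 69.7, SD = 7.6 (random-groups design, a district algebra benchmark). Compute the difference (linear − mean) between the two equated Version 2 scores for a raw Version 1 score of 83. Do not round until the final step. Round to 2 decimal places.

Mean-equated: 83 + (69.7 − 75.2) = 77.50
Linear-equated: (7.6/10.1)(83 − 75.2) + 69.7 = 75.569
Difference = 75.569 − 77.50 = -1.93

-1.93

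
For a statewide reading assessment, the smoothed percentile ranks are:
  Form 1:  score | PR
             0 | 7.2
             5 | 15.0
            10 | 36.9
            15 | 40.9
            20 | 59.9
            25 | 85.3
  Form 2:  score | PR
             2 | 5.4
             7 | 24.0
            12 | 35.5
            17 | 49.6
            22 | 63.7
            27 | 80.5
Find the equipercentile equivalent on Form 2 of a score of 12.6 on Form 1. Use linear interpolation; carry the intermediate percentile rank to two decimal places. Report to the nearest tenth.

PR of 12.6 on Form 1: 36.9 + (12.6 − 10)/(15 − 10) × (40.9 − 36.9) = 38.98
On Form 2, PR 38.98 falls between score 12 (PR 35.5) and 17 (PR 49.6).
Interpolate: 12 + (38.98 − 35.5)/(49.6 − 35.5) × (17 − 12) = 13.2

13.2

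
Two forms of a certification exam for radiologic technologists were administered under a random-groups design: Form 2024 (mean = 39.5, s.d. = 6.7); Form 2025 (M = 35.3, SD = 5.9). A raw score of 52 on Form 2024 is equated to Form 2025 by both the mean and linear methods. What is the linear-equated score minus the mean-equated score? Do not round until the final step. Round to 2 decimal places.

-1.49

Mean-equated: 52 + (35.3 − 39.5) = 47.80
Linear-equated: (5.9/6.7)(52 − 39.5) + 35.3 = 46.307
Difference = 46.307 − 47.80 = -1.49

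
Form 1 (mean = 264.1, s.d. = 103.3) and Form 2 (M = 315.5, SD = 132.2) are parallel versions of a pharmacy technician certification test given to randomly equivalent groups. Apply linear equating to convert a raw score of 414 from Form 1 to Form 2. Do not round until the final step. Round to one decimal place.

507.3

Linear equating: y = (SD_Y/SD_X)(x − M_X) + M_Y
y = (132.2/103.3)(414 − 264.1) + 315.5
y = 1.279768 × 149.9 + 315.5 = 191.8372 + 315.5 = 507.3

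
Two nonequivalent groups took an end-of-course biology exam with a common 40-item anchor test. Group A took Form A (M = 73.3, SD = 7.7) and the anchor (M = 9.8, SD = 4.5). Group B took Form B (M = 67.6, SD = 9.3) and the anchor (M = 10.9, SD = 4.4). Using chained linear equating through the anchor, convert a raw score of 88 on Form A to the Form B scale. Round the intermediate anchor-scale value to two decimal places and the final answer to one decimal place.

83.4

Form A → anchor (Group A): v = (4.5/7.7)(88 − 73.3) + 9.8 = 18.39
anchor → Form B (Group B): y = (9.3/4.4)(18.39 − 10.9) + 67.6 = 83.4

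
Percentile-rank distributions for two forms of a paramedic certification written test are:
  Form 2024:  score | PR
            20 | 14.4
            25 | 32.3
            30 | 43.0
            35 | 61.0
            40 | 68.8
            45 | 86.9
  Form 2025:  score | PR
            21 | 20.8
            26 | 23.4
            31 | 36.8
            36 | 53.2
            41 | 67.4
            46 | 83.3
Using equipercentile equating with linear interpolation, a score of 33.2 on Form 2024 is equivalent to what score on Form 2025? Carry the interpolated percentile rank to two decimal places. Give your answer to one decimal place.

PR of 33.2 on Form 2024: 43.0 + (33.2 − 30)/(35 − 30) × (61.0 − 43.0) = 54.52
On Form 2025, PR 54.52 falls between score 36 (PR 53.2) and 41 (PR 67.4).
Interpolate: 36 + (54.52 − 53.2)/(67.4 − 53.2) × (41 − 36) = 36.5

36.5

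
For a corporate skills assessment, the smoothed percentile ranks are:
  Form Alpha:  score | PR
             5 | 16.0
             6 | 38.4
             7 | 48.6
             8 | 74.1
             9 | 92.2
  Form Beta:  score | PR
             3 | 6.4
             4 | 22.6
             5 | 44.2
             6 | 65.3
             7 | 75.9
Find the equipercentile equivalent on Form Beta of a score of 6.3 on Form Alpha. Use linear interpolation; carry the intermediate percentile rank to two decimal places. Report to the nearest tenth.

PR of 6.3 on Form Alpha: 38.4 + (6.3 − 6)/(7 − 6) × (48.6 − 38.4) = 41.46
On Form Beta, PR 41.46 falls between score 4 (PR 22.6) and 5 (PR 44.2).
Interpolate: 4 + (41.46 − 22.6)/(44.2 − 22.6) × (5 − 4) = 4.9

4.9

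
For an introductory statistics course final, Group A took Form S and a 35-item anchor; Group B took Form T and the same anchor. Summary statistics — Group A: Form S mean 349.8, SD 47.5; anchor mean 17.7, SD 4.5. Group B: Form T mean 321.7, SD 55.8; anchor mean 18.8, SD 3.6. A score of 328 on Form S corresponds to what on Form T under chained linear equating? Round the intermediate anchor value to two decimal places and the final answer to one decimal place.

Form S → anchor (Group A): v = (4.5/47.5)(328 − 349.8) + 17.7 = 15.63
anchor → Form T (Group B): y = (55.8/3.6)(15.63 − 18.8) + 321.7 = 272.6

272.6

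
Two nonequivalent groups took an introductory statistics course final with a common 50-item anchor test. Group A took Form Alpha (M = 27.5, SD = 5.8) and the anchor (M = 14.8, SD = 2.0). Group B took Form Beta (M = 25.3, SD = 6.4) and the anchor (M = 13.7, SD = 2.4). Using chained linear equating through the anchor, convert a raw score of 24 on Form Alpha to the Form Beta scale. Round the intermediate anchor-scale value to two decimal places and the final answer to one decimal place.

25.0

Form Alpha → anchor (Group A): v = (2.0/5.8)(24 − 27.5) + 14.8 = 13.59
anchor → Form Beta (Group B): y = (6.4/2.4)(13.59 − 13.7) + 25.3 = 25.0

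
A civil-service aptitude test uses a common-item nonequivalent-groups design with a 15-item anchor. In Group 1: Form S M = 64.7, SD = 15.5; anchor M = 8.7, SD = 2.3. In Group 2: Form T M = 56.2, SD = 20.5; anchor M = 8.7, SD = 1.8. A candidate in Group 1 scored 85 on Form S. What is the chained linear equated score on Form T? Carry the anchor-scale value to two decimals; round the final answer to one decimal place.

Form S → anchor (Group 1): v = (2.3/15.5)(85 − 64.7) + 8.7 = 11.71
anchor → Form T (Group 2): y = (20.5/1.8)(11.71 − 8.7) + 56.2 = 90.5

90.5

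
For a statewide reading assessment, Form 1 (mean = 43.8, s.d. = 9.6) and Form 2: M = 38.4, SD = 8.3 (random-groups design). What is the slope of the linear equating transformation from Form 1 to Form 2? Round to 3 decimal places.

A = SD_Y / SD_X = 8.3 / 9.6 = 0.865

0.865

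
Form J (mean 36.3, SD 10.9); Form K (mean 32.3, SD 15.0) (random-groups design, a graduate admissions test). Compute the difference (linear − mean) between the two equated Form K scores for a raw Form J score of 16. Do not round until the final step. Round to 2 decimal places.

Mean-equated: 16 + (32.3 − 36.3) = 12.00
Linear-equated: (15.0/10.9)(16 − 36.3) + 32.3 = 4.364
Difference = 4.364 − 12.00 = -7.64

-7.64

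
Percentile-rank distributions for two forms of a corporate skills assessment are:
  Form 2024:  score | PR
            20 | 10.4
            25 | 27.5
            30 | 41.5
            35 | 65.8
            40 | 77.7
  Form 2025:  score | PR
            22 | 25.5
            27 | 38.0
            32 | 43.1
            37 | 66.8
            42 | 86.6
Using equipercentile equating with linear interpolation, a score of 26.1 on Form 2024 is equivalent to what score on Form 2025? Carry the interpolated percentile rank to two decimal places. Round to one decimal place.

24.0

PR of 26.1 on Form 2024: 27.5 + (26.1 − 25)/(30 − 25) × (41.5 − 27.5) = 30.58
On Form 2025, PR 30.58 falls between score 22 (PR 25.5) and 27 (PR 38.0).
Interpolate: 22 + (30.58 − 25.5)/(38.0 − 25.5) × (27 − 22) = 24.0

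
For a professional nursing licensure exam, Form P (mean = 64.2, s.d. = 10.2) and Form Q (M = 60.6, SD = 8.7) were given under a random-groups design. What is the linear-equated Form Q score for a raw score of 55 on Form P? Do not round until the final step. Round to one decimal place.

52.8

Linear equating: y = (SD_Y/SD_X)(x − M_X) + M_Y
y = (8.7/10.2)(55 − 64.2) + 60.6
y = 0.852941 × -9.2 + 60.6 = -7.8471 + 60.6 = 52.8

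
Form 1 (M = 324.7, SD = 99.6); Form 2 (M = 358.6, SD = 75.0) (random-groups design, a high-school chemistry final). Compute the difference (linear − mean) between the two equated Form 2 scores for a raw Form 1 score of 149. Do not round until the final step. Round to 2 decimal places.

43.40

Mean-equated: 149 + (358.6 − 324.7) = 182.90
Linear-equated: (75.0/99.6)(149 − 324.7) + 358.6 = 226.296
Difference = 226.296 − 182.90 = 43.40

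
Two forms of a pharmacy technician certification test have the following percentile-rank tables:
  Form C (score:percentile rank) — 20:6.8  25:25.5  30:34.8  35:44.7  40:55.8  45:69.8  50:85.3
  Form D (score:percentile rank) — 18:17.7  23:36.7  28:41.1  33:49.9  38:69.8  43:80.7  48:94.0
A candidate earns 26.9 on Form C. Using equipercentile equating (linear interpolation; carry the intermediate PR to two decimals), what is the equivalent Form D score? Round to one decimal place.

PR of 26.9 on Form C: 25.5 + (26.9 − 25)/(30 − 25) × (34.8 − 25.5) = 29.03
On Form D, PR 29.03 falls between score 18 (PR 17.7) and 23 (PR 36.7).
Interpolate: 18 + (29.03 − 17.7)/(36.7 − 17.7) × (23 − 18) = 21.0

21.0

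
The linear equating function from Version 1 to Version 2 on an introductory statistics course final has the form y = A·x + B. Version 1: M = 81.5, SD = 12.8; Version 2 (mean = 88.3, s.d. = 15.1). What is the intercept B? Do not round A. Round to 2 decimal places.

A = SD_Y / SD_X = 15.1 / 12.8 = 1.179688
B = M_Y − A·M_X = 88.3 − 1.179688 × 81.5 = -7.84

-7.84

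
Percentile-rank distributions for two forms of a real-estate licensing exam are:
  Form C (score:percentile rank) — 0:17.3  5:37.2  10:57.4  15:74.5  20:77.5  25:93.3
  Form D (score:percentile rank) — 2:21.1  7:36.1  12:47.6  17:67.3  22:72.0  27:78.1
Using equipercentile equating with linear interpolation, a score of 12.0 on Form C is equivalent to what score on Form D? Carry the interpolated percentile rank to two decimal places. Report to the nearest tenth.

PR of 12.0 on Form C: 57.4 + (12.0 − 10)/(15 − 10) × (74.5 − 57.4) = 64.24
On Form D, PR 64.24 falls between score 12 (PR 47.6) and 17 (PR 67.3).
Interpolate: 12 + (64.24 − 47.6)/(67.3 − 47.6) × (17 − 12) = 16.2

16.2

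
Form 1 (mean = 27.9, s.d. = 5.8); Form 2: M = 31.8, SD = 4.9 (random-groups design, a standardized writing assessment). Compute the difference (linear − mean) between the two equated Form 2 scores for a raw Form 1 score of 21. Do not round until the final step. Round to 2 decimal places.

Mean-equated: 21 + (31.8 − 27.9) = 24.90
Linear-equated: (4.9/5.8)(21 − 27.9) + 31.8 = 25.971
Difference = 25.971 − 24.90 = 1.07

1.07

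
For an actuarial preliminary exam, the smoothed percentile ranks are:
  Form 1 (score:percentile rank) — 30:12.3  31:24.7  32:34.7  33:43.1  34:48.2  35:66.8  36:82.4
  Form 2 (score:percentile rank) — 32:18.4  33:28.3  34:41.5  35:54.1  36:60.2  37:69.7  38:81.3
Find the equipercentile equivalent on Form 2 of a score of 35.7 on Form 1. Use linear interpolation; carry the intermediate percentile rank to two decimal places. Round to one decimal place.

PR of 35.7 on Form 1: 66.8 + (35.7 − 35)/(36 − 35) × (82.4 − 66.8) = 77.72
On Form 2, PR 77.72 falls between score 37 (PR 69.7) and 38 (PR 81.3).
Interpolate: 37 + (77.72 − 69.7)/(81.3 − 69.7) × (38 − 37) = 37.7

37.7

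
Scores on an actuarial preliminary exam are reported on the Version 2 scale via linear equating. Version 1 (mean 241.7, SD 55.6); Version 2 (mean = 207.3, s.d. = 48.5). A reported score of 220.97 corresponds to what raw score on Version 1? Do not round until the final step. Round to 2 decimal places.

257.37

Invert y = (SD_Y/SD_X)(x − M_X) + M_Y:
x = (SD_X/SD_Y)(y − M_Y) + M_X = (55.6/48.5)(220.97 − 207.3) + 241.7
x = 1.146392 × 13.670 + 241.7 = 257.37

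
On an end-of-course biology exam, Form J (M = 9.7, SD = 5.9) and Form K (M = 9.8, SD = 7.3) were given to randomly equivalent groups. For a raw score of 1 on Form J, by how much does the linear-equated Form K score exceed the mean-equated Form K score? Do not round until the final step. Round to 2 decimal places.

Mean-equated: 1 + (9.8 − 9.7) = 1.10
Linear-equated: (7.3/5.9)(1 − 9.7) + 9.8 = -0.964
Difference = -0.964 − 1.10 = -2.06

-2.06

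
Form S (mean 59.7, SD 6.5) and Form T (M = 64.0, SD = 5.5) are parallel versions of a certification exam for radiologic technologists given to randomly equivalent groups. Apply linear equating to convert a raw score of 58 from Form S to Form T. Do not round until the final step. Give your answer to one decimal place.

Linear equating: y = (SD_Y/SD_X)(x − M_X) + M_Y
y = (5.5/6.5)(58 − 59.7) + 64.0
y = 0.846154 × -1.7 + 64.0 = -1.4385 + 64.0 = 62.6

62.6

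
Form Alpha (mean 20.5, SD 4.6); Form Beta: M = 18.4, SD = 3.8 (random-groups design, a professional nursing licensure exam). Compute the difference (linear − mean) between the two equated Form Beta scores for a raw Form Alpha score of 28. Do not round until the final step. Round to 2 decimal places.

Mean-equated: 28 + (18.4 − 20.5) = 25.90
Linear-equated: (3.8/4.6)(28 − 20.5) + 18.4 = 24.596
Difference = 24.596 − 25.90 = -1.30

-1.30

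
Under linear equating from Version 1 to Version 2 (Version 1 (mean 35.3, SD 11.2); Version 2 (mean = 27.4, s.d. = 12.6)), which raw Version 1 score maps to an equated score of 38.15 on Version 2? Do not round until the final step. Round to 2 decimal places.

44.86

Invert y = (SD_Y/SD_X)(x − M_X) + M_Y:
x = (SD_X/SD_Y)(y − M_Y) + M_X = (11.2/12.6)(38.15 − 27.4) + 35.3
x = 0.888889 × 10.750 + 35.3 = 44.86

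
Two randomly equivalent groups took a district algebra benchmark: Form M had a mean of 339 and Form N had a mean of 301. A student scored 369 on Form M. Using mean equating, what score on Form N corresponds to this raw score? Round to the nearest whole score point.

Mean equating: y = x + (M_Y − M_X) = 369 + (301 − 339) = 331

331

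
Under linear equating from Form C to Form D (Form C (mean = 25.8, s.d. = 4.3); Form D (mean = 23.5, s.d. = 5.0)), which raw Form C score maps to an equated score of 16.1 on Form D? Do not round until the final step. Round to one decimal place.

19.4

Invert y = (SD_Y/SD_X)(x − M_X) + M_Y:
x = (SD_X/SD_Y)(y − M_Y) + M_X = (4.3/5.0)(16.1 − 23.5) + 25.8
x = 0.860000 × -7.400 + 25.8 = 19.4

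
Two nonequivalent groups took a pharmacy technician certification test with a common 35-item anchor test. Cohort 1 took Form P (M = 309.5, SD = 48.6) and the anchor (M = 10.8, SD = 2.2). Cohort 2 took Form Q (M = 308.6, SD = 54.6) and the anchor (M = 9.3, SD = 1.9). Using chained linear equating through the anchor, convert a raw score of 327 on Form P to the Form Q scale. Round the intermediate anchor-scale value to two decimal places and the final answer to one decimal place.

Form P → anchor (Cohort 1): v = (2.2/48.6)(327 − 309.5) + 10.8 = 11.59
anchor → Form Q (Cohort 2): y = (54.6/1.9)(11.59 − 9.3) + 308.6 = 374.4

374.4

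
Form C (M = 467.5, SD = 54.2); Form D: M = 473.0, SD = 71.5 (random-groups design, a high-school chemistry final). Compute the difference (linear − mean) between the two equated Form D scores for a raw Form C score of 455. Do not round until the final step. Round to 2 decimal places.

-3.99

Mean-equated: 455 + (473.0 − 467.5) = 460.50
Linear-equated: (71.5/54.2)(455 − 467.5) + 473.0 = 456.510
Difference = 456.510 − 460.50 = -3.99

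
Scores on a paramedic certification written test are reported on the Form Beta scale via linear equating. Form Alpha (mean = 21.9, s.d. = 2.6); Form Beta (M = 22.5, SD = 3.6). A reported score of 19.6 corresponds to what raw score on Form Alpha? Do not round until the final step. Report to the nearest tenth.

Invert y = (SD_Y/SD_X)(x − M_X) + M_Y:
x = (SD_X/SD_Y)(y − M_Y) + M_X = (2.6/3.6)(19.6 − 22.5) + 21.9
x = 0.722222 × -2.900 + 21.9 = 19.8

19.8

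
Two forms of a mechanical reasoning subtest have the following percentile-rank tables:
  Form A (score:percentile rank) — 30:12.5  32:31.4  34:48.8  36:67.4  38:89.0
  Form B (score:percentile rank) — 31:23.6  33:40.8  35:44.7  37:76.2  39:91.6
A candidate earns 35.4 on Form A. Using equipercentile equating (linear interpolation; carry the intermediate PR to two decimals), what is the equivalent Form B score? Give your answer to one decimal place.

PR of 35.4 on Form A: 48.8 + (35.4 − 34)/(36 − 34) × (67.4 − 48.8) = 61.82
On Form B, PR 61.82 falls between score 35 (PR 44.7) and 37 (PR 76.2).
Interpolate: 35 + (61.82 − 44.7)/(76.2 − 44.7) × (37 − 35) = 36.1

36.1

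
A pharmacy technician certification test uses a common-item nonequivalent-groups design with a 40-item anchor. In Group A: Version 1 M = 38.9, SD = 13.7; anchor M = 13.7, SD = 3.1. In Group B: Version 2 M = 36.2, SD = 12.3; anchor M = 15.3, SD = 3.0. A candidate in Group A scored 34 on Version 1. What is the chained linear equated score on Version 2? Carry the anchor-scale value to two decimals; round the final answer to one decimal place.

25.1

Version 1 → anchor (Group A): v = (3.1/13.7)(34 − 38.9) + 13.7 = 12.59
anchor → Version 2 (Group B): y = (12.3/3.0)(12.59 − 15.3) + 36.2 = 25.1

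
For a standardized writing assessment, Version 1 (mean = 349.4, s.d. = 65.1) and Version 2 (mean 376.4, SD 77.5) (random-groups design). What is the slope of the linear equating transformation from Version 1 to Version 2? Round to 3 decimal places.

1.190

A = SD_Y / SD_X = 77.5 / 65.1 = 1.190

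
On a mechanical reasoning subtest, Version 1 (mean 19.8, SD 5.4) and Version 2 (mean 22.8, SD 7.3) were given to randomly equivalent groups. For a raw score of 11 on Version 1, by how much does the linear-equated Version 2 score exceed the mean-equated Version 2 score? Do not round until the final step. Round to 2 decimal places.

Mean-equated: 11 + (22.8 − 19.8) = 14.00
Linear-equated: (7.3/5.4)(11 − 19.8) + 22.8 = 10.904
Difference = 10.904 − 14.00 = -3.10

-3.10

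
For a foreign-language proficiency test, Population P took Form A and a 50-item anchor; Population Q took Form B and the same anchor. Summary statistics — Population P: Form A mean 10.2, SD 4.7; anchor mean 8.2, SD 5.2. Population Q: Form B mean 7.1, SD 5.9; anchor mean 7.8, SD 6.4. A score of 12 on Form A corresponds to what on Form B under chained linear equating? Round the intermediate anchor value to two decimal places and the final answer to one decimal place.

Form A → anchor (Population P): v = (5.2/4.7)(12 − 10.2) + 8.2 = 10.19
anchor → Form B (Population Q): y = (5.9/6.4)(10.19 − 7.8) + 7.1 = 9.3

9.3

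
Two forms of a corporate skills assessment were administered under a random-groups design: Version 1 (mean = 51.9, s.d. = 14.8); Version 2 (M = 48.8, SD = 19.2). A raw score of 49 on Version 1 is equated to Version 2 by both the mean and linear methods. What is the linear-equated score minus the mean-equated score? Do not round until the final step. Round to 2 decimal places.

Mean-equated: 49 + (48.8 − 51.9) = 45.90
Linear-equated: (19.2/14.8)(49 − 51.9) + 48.8 = 45.038
Difference = 45.038 − 45.90 = -0.86

-0.86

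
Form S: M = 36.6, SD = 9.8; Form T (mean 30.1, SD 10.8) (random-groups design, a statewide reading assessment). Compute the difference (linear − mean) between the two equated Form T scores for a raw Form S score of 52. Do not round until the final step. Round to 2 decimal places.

1.57

Mean-equated: 52 + (30.1 − 36.6) = 45.50
Linear-equated: (10.8/9.8)(52 − 36.6) + 30.1 = 47.071
Difference = 47.071 − 45.50 = 1.57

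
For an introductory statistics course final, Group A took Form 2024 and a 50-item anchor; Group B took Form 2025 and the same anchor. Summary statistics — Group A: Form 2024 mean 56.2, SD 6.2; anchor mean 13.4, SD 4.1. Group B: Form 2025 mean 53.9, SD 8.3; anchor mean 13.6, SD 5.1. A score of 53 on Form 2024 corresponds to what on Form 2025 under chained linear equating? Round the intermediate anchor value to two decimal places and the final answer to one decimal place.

Form 2024 → anchor (Group A): v = (4.1/6.2)(53 − 56.2) + 13.4 = 11.28
anchor → Form 2025 (Group B): y = (8.3/5.1)(11.28 − 13.6) + 53.9 = 50.1

50.1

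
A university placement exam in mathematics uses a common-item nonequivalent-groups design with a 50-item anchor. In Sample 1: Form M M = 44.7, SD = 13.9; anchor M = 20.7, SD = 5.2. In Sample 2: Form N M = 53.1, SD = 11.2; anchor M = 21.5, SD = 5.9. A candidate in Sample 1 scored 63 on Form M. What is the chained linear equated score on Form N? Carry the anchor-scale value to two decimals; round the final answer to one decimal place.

64.6

Form M → anchor (Sample 1): v = (5.2/13.9)(63 − 44.7) + 20.7 = 27.55
anchor → Form N (Sample 2): y = (11.2/5.9)(27.55 − 21.5) + 53.1 = 64.6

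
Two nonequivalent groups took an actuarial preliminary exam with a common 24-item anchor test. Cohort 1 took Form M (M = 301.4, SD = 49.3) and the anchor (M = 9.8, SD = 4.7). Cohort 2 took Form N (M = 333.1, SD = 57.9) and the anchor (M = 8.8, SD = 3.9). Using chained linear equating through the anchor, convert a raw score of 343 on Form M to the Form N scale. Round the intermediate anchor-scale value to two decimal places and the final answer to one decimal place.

406.9

Form M → anchor (Cohort 1): v = (4.7/49.3)(343 − 301.4) + 9.8 = 13.77
anchor → Form N (Cohort 2): y = (57.9/3.9)(13.77 − 8.8) + 333.1 = 406.9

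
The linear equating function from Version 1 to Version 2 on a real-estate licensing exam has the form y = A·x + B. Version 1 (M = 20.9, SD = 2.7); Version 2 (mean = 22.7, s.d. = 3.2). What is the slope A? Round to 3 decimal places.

A = SD_Y / SD_X = 3.2 / 2.7 = 1.185

1.185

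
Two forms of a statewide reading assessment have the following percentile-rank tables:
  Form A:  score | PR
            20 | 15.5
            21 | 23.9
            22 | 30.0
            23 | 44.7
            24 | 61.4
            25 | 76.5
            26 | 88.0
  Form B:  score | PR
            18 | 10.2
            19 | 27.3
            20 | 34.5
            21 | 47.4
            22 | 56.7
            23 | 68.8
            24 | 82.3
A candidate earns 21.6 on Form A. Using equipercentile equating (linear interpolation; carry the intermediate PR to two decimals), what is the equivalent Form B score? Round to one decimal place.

PR of 21.6 on Form A: 23.9 + (21.6 − 21)/(22 − 21) × (30.0 − 23.9) = 27.56
On Form B, PR 27.56 falls between score 19 (PR 27.3) and 20 (PR 34.5).
Interpolate: 19 + (27.56 − 27.3)/(34.5 − 27.3) × (20 − 19) = 19.0

19.0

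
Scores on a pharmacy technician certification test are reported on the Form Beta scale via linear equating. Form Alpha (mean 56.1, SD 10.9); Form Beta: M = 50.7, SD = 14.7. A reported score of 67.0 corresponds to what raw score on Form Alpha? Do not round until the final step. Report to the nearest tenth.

68.2

Invert y = (SD_Y/SD_X)(x − M_X) + M_Y:
x = (SD_X/SD_Y)(y − M_Y) + M_X = (10.9/14.7)(67.0 − 50.7) + 56.1
x = 0.741497 × 16.300 + 56.1 = 68.2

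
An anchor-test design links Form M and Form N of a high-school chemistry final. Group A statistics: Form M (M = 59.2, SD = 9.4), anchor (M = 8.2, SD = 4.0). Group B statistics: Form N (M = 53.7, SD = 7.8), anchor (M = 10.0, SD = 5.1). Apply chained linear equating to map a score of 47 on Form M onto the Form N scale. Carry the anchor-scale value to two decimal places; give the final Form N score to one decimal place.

43.0

Form M → anchor (Group A): v = (4.0/9.4)(47 − 59.2) + 8.2 = 3.01
anchor → Form N (Group B): y = (7.8/5.1)(3.01 − 10.0) + 53.7 = 43.0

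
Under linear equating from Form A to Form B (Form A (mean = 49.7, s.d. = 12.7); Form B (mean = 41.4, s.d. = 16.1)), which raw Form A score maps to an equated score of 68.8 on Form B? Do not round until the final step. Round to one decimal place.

Invert y = (SD_Y/SD_X)(x − M_X) + M_Y:
x = (SD_X/SD_Y)(y − M_Y) + M_X = (12.7/16.1)(68.8 − 41.4) + 49.7
x = 0.788820 × 27.400 + 49.7 = 71.3

71.3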